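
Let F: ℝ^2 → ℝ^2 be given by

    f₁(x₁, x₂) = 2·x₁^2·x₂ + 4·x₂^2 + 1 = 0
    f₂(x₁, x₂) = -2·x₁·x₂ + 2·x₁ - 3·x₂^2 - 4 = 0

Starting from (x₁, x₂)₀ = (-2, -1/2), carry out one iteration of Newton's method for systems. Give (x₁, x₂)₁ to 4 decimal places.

At (-2, -1/2): F = (-2.0000, -10.7500).
Jacobian J = [[4·x₁·x₂, 2·x₁^2 + 8·x₂], [-2·x₂ + 2, -2·x₁ - 6·x₂]].
At the point, J = [[4.0000, 4.0000], [3.0000, 7.0000]] (det J = 16.0000).
Solving J·Δ = −F gives Δ = (-1.8125, 2.3125).
Then the next iterate is (x₁, x₂)₁ = (-3.8125, 1.8125).

(-3.8125, 1.8125)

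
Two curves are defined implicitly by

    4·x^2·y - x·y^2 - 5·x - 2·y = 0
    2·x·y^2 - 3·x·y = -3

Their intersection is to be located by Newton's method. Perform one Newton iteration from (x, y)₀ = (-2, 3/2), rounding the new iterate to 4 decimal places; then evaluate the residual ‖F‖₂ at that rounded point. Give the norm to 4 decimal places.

At (-2, 3/2): F = (35.5000, 3.0000).
Jacobian J = [[8·x·y - y^2 - 5, 4·x^2 - 2·x·y - 2], [2·y^2 - 3·y, 4·x·y - 3·x]].
At the point, J = [[-31.2500, 20.0000], [0.0000, -6.0000]] (det J = 187.5000).
Solving J·Δ = −F gives Δ = (1.4560, 0.5000).
Then the next iterate is (x, y)₁ = (-0.5440, 2.0000).
Re-evaluating at (-0.5440, 2.0000): F = (3.263488, 1.9120), so ‖F‖₂ = 3.7823.

3.7823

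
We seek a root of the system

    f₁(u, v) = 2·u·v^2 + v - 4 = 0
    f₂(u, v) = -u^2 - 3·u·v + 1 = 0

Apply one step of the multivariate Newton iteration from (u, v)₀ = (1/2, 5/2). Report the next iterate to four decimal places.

(0.1628, 2.4109)

At (1/2, 5/2): F = (4.7500, -3.0000).
Jacobian J = [[2·v^2, 4·u·v + 1], [-2·u - 3·v, -3·u]].
At the point, J = [[12.5000, 6.0000], [-8.5000, -1.5000]] (det J = 32.2500).
Solving J·Δ = −F gives Δ = (-0.3372, -0.0891).
Then the next iterate is (u, v)₁ = (0.1628, 2.4109).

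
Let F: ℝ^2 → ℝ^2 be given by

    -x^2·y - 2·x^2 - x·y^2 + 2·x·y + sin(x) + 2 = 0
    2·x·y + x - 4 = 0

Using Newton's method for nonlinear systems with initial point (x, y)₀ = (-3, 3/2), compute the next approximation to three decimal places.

(-2.052, -0.535)

At (-3, 3/2): F = (-31.89112, -16.000).
Jacobian J = [[-2·x·y - 4·x - y^2 + 2·y + cos(x), -x^2 - 2·x·y + 2·x], [2·y + 1, 2·x]].
At the point, J = [[20.76001, -6.000], [4.000, -6.000]] (det J = -100.56005).
Solving J·Δ = −F gives Δ = (0.948, -2.035).
Then the next iterate is (x, y)₁ = (-2.052, -0.535).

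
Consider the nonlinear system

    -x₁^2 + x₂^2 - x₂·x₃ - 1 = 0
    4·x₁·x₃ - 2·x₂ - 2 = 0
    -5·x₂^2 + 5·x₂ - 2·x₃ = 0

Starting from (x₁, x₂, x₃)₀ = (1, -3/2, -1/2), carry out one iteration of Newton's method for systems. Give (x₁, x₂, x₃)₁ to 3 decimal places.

(-0.346, -0.610, -0.478)

At (1, -3/2, -1/2): F = (-0.500, -1.000, -17.750).
Jacobian J = [[-2·x₁, 2·x₂ - x₃, -x₂], [4·x₃, -2, 4·x₁], [0, -10·x₂ + 5, -2]].
At the point, J = [[-2.000, -2.500, 1.500], [-2.000, -2.000, 4.000], [0.000, 20.000, -2.000]] (det J = 102.000).
Solving J·Δ = −F gives Δ = (-1.346, 0.890, 0.022).
Then the next iterate is (x₁, x₂, x₃)₁ = (-0.346, -0.610, -0.478).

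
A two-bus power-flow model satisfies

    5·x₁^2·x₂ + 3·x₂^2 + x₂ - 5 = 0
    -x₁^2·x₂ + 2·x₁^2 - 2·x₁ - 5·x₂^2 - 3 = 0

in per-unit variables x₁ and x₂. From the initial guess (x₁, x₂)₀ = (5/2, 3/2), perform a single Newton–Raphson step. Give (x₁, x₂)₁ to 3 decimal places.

(2.011, 0.730)

At (5/2, 3/2): F = (50.125, -16.125).
Jacobian J = [[10·x₁·x₂, 5·x₁^2 + 6·x₂ + 1], [-2·x₁·x₂ + 4·x₁ - 2, -x₁^2 - 10·x₂]].
At the point, J = [[37.500, 41.250], [0.500, -21.250]] (det J = -817.500).
Solving J·Δ = −F gives Δ = (-0.489, -0.770).
Then the next iterate is (x₁, x₂)₁ = (2.011, 0.730).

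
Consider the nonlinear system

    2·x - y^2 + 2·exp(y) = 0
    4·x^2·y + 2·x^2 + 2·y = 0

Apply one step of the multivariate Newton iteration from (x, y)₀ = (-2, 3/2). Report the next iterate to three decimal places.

(-1.295, 0.809)

At (-2, 3/2): F = (2.71338, 35.000).
Jacobian J = [[2, -2·y + 2·exp(y)], [8·x·y + 4·x, 4·x^2 + 2]].
At the point, J = [[2.000, 5.96338], [-32.000, 18.000]] (det J = 226.82810).
Solving J·Δ = −F gives Δ = (0.705, -0.691).
Then the next iterate is (x, y)₁ = (-1.295, 0.809).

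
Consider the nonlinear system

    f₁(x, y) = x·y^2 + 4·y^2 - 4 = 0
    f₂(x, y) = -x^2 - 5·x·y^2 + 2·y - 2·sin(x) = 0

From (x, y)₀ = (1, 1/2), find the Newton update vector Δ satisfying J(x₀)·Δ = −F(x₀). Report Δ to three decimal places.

(-1.096, 0.605)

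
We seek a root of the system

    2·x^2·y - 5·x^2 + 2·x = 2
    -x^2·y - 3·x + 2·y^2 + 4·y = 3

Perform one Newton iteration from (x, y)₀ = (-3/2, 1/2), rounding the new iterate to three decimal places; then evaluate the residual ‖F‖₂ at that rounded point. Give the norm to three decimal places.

3.683

At (-3/2, 1/2): F = (-14.000, 2.875).
Jacobian J = [[4·x·y - 10·x + 2, 2·x^2], [-2·x·y - 3, -x^2 + 4·y + 4]].
At the point, J = [[14.000, 4.500], [-1.500, 3.750]] (det J = 59.250).
Solving J·Δ = −F gives Δ = (1.104, -0.325).
Then the next iterate is (x, y)₁ = (-0.396, 0.175).
Re-evaluating at (-0.396, 0.175): F = (-3.52119, -1.07819), so ‖F‖₂ = 3.683.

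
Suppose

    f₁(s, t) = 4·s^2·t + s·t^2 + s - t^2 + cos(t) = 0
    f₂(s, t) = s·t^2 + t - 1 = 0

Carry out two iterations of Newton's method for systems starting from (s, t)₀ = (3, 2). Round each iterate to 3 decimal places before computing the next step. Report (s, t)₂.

(1.241, 0.918)

At (3, 2): F = (82.58385, 13.000).
Jacobian J = [[8·s·t + t^2 + 1, 4·s^2 + 2·s·t - 2·t - sin(t)], [t^2, 2·s·t + 1]].
At the point, J = [[53.000, 43.09070], [4.000, 13.000]] (det J = 516.63719).
Solving J·Δ = −F gives Δ = (-0.994, -0.694).
Then the next iterate is (s, t)₁ = (2.006, 1.306).
Round to (2.006, 1.306) and repeat: F = (25.00515, 3.72751), J = [[23.66432, 17.75867], [1.70564, 6.23967]].
Δ = (-0.765, -0.388), so (s, t)₂ = (1.241, 0.918).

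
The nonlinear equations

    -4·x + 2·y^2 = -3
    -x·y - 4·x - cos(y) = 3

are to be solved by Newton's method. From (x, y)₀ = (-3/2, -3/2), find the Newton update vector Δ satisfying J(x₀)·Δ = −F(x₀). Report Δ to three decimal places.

At (-3/2, -3/2): F = (13.500, 0.67926).
Jacobian J = [[-4, 4·y], [-y - 4, -x + sin(y)]].
At the point, J = [[-4.000, -6.000], [-2.500, 0.50251]] (det J = -17.01002).
Solving J·Δ = −F gives Δ = (0.638, 1.824).

(0.638, 1.824)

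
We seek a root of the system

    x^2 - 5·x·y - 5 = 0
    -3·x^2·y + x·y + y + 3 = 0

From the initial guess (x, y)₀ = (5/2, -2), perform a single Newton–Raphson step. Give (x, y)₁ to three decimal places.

At (5/2, -2): F = (26.250, 33.500).
Jacobian J = [[2·x - 5·y, -5·x], [-6·x·y + y, -3·x^2 + x + 1]].
At the point, J = [[15.000, -12.500], [28.000, -15.250]] (det J = 121.250).
Solving J·Δ = −F gives Δ = (-0.152, 1.918).
Then the next iterate is (x, y)₁ = (2.348, -0.082).

(2.348, -0.082)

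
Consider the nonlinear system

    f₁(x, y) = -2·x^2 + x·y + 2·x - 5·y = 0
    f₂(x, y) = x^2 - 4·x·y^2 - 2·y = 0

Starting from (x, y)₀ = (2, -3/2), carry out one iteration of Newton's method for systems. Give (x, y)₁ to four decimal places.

(1.8778, -1.0278)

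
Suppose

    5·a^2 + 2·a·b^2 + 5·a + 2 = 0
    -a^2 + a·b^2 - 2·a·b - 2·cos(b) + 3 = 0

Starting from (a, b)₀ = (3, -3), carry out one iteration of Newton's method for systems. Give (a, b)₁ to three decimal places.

(1.607, -1.829)

At (3, -3): F = (116.000, 40.97998).
Jacobian J = [[10·a + 2·b^2 + 5, 4·a·b], [-2·a + b^2 - 2·b, 2·a·b - 2·a + 2·sin(b)]].
At the point, J = [[53.000, -36.000], [9.000, -24.28224]] (det J = -962.95872).
Solving J·Δ = −F gives Δ = (-1.393, 1.171).
Then the next iterate is (a, b)₁ = (1.607, -1.829).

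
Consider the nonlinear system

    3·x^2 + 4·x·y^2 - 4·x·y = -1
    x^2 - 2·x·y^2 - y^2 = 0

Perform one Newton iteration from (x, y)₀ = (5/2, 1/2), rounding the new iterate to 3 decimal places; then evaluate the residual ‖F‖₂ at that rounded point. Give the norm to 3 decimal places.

4.779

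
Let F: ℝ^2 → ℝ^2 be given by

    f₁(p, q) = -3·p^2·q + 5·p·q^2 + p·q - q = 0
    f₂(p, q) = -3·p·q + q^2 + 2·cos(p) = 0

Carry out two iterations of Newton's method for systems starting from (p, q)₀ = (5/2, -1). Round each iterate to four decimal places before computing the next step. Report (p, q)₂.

At (5/2, -1): F = (29.7500, 6.897713).
Jacobian J = [[-6·p·q + 5·q^2 + q, -3·p^2 + 10·p·q + p - 1], [-3·q - 2·sin(p), -3·p + 2·q]].
At the point, J = [[19.0000, -42.2500], [1.803056, -9.5000]] (det J = -104.320896).
Solving J·Δ = −F gives Δ = (0.0844, 0.7421).
Then the next iterate is (p, q)₁ = (2.5844, -0.2579).
Round to (2.5844, -0.2579) and repeat: F = (5.618494, 0.368577), J = [[4.073763, -25.118138], [-0.283911, -8.2690]].
Δ = (-0.9114, 0.0759), so (p, q)₂ = (1.6730, -0.1820).

(1.6730, -0.1820)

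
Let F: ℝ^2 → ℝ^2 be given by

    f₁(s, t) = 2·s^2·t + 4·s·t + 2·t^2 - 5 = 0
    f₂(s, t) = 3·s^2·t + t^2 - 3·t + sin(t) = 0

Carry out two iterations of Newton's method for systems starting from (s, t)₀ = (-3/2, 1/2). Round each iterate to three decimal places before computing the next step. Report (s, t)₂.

At (-3/2, 1/2): F = (-5.250, 2.60443).
Jacobian J = [[4·s·t + 4·t, 2·s^2 + 4·s + 4·t], [6·s·t, 3·s^2 + 2·t + cos(t) - 3]].
At the point, J = [[-1.000, 0.500], [-4.500, 5.62758]] (det J = -3.37758).
Solving J·Δ = −F gives Δ = (-9.133, -7.766).
Then the next iterate is (s, t)₁ = (-10.633, -7.266).
Round to (-10.633, -7.266) and repeat: F = (-1233.37091, -2390.73620), J = [[279.97351, 154.52538], [463.55627, 322.20475]].
Δ = (1.505, 5.254), so (s, t)₂ = (-9.128, -2.012).

(-9.128, -2.012)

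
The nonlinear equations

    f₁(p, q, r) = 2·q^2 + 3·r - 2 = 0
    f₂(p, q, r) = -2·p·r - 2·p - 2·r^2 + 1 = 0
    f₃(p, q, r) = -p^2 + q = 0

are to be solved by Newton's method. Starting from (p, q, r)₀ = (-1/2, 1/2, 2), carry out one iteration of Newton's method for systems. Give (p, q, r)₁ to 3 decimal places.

(0.000, -0.250, 1.000)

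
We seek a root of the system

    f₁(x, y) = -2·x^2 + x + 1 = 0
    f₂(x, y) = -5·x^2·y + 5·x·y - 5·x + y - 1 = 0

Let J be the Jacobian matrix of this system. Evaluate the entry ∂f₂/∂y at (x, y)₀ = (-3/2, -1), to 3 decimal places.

-17.750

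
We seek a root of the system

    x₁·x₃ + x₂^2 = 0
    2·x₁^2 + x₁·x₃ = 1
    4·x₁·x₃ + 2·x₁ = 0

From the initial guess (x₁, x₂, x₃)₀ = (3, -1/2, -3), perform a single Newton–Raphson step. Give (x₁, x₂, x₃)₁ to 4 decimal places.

At (3, -1/2, -3): F = (-8.7500, 8.0000, -30.0000).
Jacobian J = [[x₃, 2·x₂, x₁], [4·x₁ + x₃, 0, x₁], [4·x₃ + 2, 0, 4·x₁]].
At the point, J = [[-3.0000, -1.0000, 3.0000], [9.0000, 0.0000, 3.0000], [-10.0000, 0.0000, 12.0000]] (det J = 138.0000).
Solving J·Δ = −F gives Δ = (-1.3478, -0.5761, 1.3768).
Then the next iterate is (x₁, x₂, x₃)₁ = (1.6522, -1.0761, -1.6232).

(1.6522, -1.0761, -1.6232)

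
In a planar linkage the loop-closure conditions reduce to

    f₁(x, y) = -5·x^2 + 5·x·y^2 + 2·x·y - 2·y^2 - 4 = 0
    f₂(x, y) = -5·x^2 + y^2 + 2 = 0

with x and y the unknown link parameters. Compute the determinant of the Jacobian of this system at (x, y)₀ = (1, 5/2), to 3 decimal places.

301.250

J = [[-10·x + 5·y^2 + 2·y, 10·x·y + 2·x - 4·y], [-10·x, 2·y]].
At the point, J = [[26.250, 17.000], [-10.000, 5.000]].
det J = 301.250.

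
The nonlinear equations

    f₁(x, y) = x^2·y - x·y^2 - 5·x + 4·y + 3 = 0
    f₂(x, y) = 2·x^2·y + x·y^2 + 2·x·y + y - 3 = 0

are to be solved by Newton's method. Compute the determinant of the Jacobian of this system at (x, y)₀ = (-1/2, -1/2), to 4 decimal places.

-5.6875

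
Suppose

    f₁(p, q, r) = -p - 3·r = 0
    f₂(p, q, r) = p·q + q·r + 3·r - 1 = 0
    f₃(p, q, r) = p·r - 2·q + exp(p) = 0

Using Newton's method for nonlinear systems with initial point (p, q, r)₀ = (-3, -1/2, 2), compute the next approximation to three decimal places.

(-1.609, 0.646, 0.536)

At (-3, -1/2, 2): F = (-3.000, 5.500, -4.95021).
Jacobian J = [[-1, 0, -3], [q, p + r, q + 3], [r + exp(p), -2, p]].
At the point, J = [[-1.000, 0.000, -3.000], [-0.500, -1.000, 2.500], [2.04979, -2.000, -3.000]] (det J = -17.14936).
Solving J·Δ = −F gives Δ = (1.391, 1.146, -1.464).
Then the next iterate is (p, q, r)₁ = (-1.609, 0.646, 0.536).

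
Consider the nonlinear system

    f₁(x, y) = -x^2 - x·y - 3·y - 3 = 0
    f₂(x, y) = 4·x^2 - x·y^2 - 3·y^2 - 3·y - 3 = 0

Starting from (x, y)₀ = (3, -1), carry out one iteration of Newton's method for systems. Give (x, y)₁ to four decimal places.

(1.6452, -0.8710)

At (3, -1): F = (-6.0000, 30.0000).
Jacobian J = [[-2·x - y, -x - 3], [8·x - y^2, -2·x·y - 6·y - 3]].
At the point, J = [[-5.0000, -6.0000], [23.0000, 9.0000]] (det J = 93.0000).
Solving J·Δ = −F gives Δ = (-1.3548, 0.1290).
Then the next iterate is (x, y)₁ = (1.6452, -0.8710).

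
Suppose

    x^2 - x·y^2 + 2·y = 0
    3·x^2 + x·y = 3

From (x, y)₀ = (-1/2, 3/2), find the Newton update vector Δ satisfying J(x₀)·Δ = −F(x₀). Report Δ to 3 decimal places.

(-1.209, -2.373)

At (-1/2, 3/2): F = (4.375, -3.000).
Jacobian J = [[2·x - y^2, -2·x·y + 2], [6·x + y, x]].
At the point, J = [[-3.250, 3.500], [-1.500, -0.500]] (det J = 6.875).
Solving J·Δ = −F gives Δ = (-1.209, -2.373).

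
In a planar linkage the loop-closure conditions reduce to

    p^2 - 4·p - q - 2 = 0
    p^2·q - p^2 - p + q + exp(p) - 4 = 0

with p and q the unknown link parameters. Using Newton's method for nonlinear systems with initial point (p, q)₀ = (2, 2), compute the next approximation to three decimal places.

At (2, 2): F = (-8.000, 7.38906).
Jacobian J = [[2·p - 4, -1], [2·p·q - 2·p + exp(p) - 1, p^2 + 1]].
At the point, J = [[0.000, -1.000], [10.38906, 5.000]] (det J = 10.38906).
Solving J·Δ = −F gives Δ = (3.139, -8.000).
Then the next iterate is (p, q)₁ = (5.139, -6.000).

(5.139, -6.000)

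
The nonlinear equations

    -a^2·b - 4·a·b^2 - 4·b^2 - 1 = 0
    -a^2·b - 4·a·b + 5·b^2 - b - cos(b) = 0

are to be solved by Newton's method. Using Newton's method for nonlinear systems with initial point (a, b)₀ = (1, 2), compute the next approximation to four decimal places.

(0.6484, 1.1525)

At (1, 2): F = (-35.0000, 8.416147).
Jacobian J = [[-2·a·b - 4·b^2, -a^2 - 8·a·b - 8·b], [-2·a·b - 4·b, -a^2 - 4·a + 10·b + sin(b) - 1]].
At the point, J = [[-20.0000, -33.0000], [-12.0000, 14.909297]] (det J = -694.185949).
Solving J·Δ = −F gives Δ = (-0.3516, -0.8475).
Then the next iterate is (a, b)₁ = (0.6484, 1.1525).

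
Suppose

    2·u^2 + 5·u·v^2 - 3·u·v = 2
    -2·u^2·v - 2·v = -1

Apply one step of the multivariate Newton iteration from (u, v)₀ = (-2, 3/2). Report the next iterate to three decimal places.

At (-2, 3/2): F = (-7.500, -14.000).
Jacobian J = [[4·u + 5·v^2 - 3·v, 10·u·v - 3·u], [-4·u·v, -2·u^2 - 2]].
At the point, J = [[-1.250, -24.000], [12.000, -10.000]] (det J = 300.500).
Solving J·Δ = −F gives Δ = (0.869, -0.358).
Then the next iterate is (u, v)₁ = (-1.131, 1.142).

(-1.131, 1.142)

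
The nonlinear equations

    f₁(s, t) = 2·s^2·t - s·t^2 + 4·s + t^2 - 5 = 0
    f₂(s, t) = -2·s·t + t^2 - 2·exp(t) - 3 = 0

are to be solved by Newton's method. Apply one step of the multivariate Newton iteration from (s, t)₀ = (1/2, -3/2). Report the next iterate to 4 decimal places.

At (1/2, -3/2): F = (-2.6250, 0.303740).
Jacobian J = [[4·s·t - t^2 + 4, 2·s^2 - 2·s·t + 2·t], [-2·t, -2·s + 2·t - 2·exp(t)]].
At the point, J = [[-1.2500, -1.0000], [3.0000, -4.446260]] (det J = 8.557825).
Solving J·Δ = −F gives Δ = (-1.3993, -0.8758).
Then the next iterate is (s, t)₁ = (-0.8993, -2.3758).

(-0.8993, -2.3758)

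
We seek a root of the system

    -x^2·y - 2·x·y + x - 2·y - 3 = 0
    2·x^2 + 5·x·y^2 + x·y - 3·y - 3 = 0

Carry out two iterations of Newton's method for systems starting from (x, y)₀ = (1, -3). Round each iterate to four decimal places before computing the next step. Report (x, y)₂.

At (1, -3): F = (13.0000, 50.0000).
Jacobian J = [[-2·x·y - 2·y + 1, -x^2 - 2·x - 2], [4·x + 5·y^2 + y, 10·x·y + x - 3]].
At the point, J = [[13.0000, -5.0000], [46.0000, -32.0000]] (det J = -186.0000).
Solving J·Δ = −F gives Δ = (-0.8925, 0.2796).
Then the next iterate is (x, y)₁ = (0.1075, -2.7204).
Round to (0.1075, -2.7204) and repeat: F = (3.164624, 8.869679), J = [[7.025686, -2.226556], [34.712481, -5.816930]].
Δ = (-0.0368, 1.3052), so (x, y)₂ = (0.0707, -1.4152).

(0.0707, -1.4152)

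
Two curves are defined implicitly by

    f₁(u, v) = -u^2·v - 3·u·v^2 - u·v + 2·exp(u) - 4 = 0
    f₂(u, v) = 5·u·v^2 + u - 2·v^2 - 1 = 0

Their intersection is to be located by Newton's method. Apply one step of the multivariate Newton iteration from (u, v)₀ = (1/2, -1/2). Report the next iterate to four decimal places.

At (1/2, -1/2): F = (-0.702557, -0.3750).
Jacobian J = [[-2·u·v - 3·v^2 - v + 2·exp(u), -u^2 - 6·u·v - u], [5·v^2 + 1, 10·u·v - 4·v]].
At the point, J = [[3.547443, 0.7500], [2.2500, -0.5000]] (det J = -3.461221).
Solving J·Δ = −F gives Δ = (0.1827, 0.0724).
Then the next iterate is (u, v)₁ = (0.6827, -0.4276).

(0.6827, -0.4276)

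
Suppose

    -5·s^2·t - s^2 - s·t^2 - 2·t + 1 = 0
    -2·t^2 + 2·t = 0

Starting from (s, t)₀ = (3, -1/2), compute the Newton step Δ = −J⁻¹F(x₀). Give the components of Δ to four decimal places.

At (3, -1/2): F = (14.7500, -1.5000).
Jacobian J = [[-10·s·t - 2·s - t^2, -5·s^2 - 2·s·t - 2], [0, -4·t + 2]].
At the point, J = [[8.7500, -44.0000], [0.0000, 4.0000]] (det J = 35.0000).
Solving J·Δ = −F gives Δ = (0.2000, 0.3750).

(0.2000, 0.3750)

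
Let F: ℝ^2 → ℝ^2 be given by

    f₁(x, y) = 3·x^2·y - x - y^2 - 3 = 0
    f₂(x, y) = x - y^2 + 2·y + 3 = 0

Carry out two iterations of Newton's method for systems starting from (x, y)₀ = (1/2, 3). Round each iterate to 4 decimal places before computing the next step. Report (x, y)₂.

(1.4678, 3.3458)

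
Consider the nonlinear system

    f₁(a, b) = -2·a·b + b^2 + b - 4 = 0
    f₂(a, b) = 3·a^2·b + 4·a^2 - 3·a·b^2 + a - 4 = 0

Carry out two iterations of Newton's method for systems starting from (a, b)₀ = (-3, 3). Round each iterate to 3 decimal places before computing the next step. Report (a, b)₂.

(-1.519, 0.932)

At (-3, 3): F = (26.000, 191.000).
Jacobian J = [[-2·b, -2·a + 2·b + 1], [6·a·b + 8·a - 3·b^2 + 1, 3·a^2 - 6·a·b]].
At the point, J = [[-6.000, 13.000], [-104.000, 81.000]] (det J = 866.000).
Solving J·Δ = −F gives Δ = (0.435, -1.799).
Then the next iterate is (a, b)₁ = (-2.565, 1.201).
Round to (-2.565, 1.201) and repeat: F = (4.80453, 54.55612), J = [[-2.402, 8.532], [-42.33059, 38.22106]].
Δ = (1.046, -0.269), so (a, b)₂ = (-1.519, 0.932).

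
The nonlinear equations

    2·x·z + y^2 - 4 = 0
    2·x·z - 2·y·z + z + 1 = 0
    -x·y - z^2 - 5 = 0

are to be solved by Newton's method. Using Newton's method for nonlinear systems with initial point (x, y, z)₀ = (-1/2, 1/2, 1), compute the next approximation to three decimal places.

(-0.194, 2.083, -1.556)

At (-1/2, 1/2, 1): F = (-4.750, 0.000, -5.750).
Jacobian J = [[2·z, 2·y, 2·x], [2·z, -2·z, 2·x - 2·y + 1], [-y, -x, -2·z]].
At the point, J = [[2.000, 1.000, -1.000], [2.000, -2.000, -1.000], [-0.500, 0.500, -2.000]] (det J = 13.500).
Solving J·Δ = −F gives Δ = (0.306, 1.583, -2.556).
Then the next iterate is (x, y, z)₁ = (-0.194, 2.083, -1.556).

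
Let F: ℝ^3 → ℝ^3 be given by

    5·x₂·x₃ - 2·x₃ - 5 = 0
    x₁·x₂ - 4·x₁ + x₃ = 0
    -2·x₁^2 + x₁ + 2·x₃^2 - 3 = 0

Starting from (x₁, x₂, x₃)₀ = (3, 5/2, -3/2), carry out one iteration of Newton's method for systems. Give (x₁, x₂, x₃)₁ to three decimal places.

(0.644, 2.632, 0.570)

At (3, 5/2, -3/2): F = (-20.750, -6.000, -13.500).
Jacobian J = [[0, 5·x₃, 5·x₂ - 2], [x₂ - 4, x₁, 1], [-4·x₁ + 1, 0, 4·x₃]].
At the point, J = [[0.000, -7.500, 10.500], [-1.500, 3.000, 1.000], [-11.000, 0.000, -6.000]] (det J = 496.500).
Solving J·Δ = −F gives Δ = (-2.356, 0.132, 2.070).
Then the next iterate is (x₁, x₂, x₃)₁ = (0.644, 2.632, 0.570).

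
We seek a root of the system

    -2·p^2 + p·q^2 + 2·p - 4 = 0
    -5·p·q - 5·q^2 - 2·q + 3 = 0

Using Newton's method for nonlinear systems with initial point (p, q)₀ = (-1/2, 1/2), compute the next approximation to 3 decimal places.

At (-1/2, 1/2): F = (-5.625, 2.000).
Jacobian J = [[-4·p + q^2 + 2, 2·p·q], [-5·q, -5·p - 10·q - 2]].
At the point, J = [[4.250, -0.500], [-2.500, -4.500]] (det J = -20.375).
Solving J·Δ = −F gives Δ = (1.291, -0.273).
Then the next iterate is (p, q)₁ = (0.791, 0.227).

(0.791, 0.227)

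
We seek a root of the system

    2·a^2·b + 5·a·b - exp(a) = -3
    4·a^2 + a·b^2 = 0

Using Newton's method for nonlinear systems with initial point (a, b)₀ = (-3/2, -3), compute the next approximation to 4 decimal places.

(-7.2837, -4.4279)

At (-3/2, -3): F = (11.776870, -4.5000).
Jacobian J = [[4·a·b + 5·b - exp(a), 2·a^2 + 5·a], [8·a + b^2, 2·a·b]].
At the point, J = [[2.776870, -3.0000], [-3.0000, 9.0000]] (det J = 15.991829).
Solving J·Δ = −F gives Δ = (-5.7837, -1.4279).
Then the next iterate is (a, b)₁ = (-7.2837, -4.4279).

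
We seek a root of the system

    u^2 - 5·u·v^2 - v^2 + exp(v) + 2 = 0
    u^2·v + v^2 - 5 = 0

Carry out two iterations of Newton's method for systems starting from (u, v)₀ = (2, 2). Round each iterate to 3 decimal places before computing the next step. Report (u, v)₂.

(2.153, 0.883)

At (2, 2): F = (-30.61094, 7.000).
Jacobian J = [[2·u - 5·v^2, -10·u·v - 2·v + exp(v)], [2·u·v, u^2 + 2·v]].
At the point, J = [[-16.000, -36.61094], [8.000, 8.000]] (det J = 164.88755).
Solving J·Δ = −F gives Δ = (-0.069, -0.806).
Then the next iterate is (u, v)₁ = (1.931, 1.194).
Round to (1.931, 1.194) and repeat: F = (-6.16113, 0.87778), J = [[-3.26618, -22.14388], [4.61123, 6.11676]].
Δ = (0.222, -0.311), so (u, v)₂ = (2.153, 0.883).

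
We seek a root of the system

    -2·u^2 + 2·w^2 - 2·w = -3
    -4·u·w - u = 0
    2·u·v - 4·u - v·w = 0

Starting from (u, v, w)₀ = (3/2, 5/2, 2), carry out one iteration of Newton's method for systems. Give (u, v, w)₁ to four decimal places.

At (3/2, 5/2, 2): F = (2.5000, -13.5000, -3.5000).
Jacobian J = [[-4·u, 0, 4·w - 2], [-4·w - 1, 0, -4·u], [2·v - 4, 2·u - w, -v]].
At the point, J = [[-6.0000, 0.0000, 6.0000], [-9.0000, 0.0000, -6.0000], [1.0000, 1.0000, -2.5000]] (det J = -90.0000).
Solving J·Δ = −F gives Δ = (-0.7333, 1.3583, -1.1500).
Then the next iterate is (u, v, w)₁ = (0.7667, 3.8583, 0.8500).

(0.7667, 3.8583, 0.8500)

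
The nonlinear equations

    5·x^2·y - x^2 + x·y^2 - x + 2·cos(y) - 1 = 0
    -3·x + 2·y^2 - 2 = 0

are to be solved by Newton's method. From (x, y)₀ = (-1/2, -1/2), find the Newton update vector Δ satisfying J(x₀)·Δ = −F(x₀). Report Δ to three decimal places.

At (-1/2, -1/2): F = (0.25517, 0.000).
Jacobian J = [[10·x·y - 2·x + y^2 - 1, 5·x^2 + 2·x·y - 2·sin(y)], [-3, 4·y]].
At the point, J = [[2.750, 2.70885], [-3.000, -2.000]] (det J = 2.62655).
Solving J·Δ = −F gives Δ = (0.194, -0.291).

(0.194, -0.291)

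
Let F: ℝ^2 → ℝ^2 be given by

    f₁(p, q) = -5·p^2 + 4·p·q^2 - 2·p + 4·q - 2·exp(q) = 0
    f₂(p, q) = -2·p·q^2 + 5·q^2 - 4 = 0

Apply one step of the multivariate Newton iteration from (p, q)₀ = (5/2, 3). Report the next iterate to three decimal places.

(2.278, 2.010)

At (5/2, 3): F = (25.57893, -4.000).
Jacobian J = [[-10·p + 4·q^2 - 2, 8·p·q - 2·exp(q) + 4], [-2·q^2, -4·p·q + 10·q]].
At the point, J = [[9.000, 23.82893], [-18.000, 0.000]] (det J = 428.92067).
Solving J·Δ = −F gives Δ = (-0.222, -0.990).
Then the next iterate is (p, q)₁ = (2.278, 2.010).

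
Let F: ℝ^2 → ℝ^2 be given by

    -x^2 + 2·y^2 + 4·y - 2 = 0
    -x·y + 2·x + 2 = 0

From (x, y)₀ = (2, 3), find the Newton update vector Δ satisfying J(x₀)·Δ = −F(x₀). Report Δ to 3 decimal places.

(2.000, -1.000)

At (2, 3): F = (24.000, 0.000).
Jacobian J = [[-2·x, 4·y + 4], [-y + 2, -x]].
At the point, J = [[-4.000, 16.000], [-1.000, -2.000]] (det J = 24.000).
Solving J·Δ = −F gives Δ = (2.000, -1.000).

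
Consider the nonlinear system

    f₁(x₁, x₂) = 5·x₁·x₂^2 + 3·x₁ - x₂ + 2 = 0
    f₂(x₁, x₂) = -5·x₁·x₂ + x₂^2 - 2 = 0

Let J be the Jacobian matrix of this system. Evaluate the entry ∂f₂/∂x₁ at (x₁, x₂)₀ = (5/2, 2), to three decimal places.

∂f₂/∂x₁ = -5·x₂.
At (5/2, 2) this is -10.000.

-10.000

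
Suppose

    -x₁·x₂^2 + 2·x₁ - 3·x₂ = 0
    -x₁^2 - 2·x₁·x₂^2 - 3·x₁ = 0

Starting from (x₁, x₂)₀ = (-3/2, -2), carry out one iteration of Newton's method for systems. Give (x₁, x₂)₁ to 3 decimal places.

At (-3/2, -2): F = (9.000, 14.250).
Jacobian J = [[-x₂^2 + 2, -2·x₁·x₂ - 3], [-2·x₁ - 2·x₂^2 - 3, -4·x₁·x₂]].
At the point, J = [[-2.000, -9.000], [-8.000, -12.000]] (det J = -48.000).
Solving J·Δ = −F gives Δ = (0.422, 0.906).
Then the next iterate is (x₁, x₂)₁ = (-1.078, -1.094).

(-1.078, -1.094)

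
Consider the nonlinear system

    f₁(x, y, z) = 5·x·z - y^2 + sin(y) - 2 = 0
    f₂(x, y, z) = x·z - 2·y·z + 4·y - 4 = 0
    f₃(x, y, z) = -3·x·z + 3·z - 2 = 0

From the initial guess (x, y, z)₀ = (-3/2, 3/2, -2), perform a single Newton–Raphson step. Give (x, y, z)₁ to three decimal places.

(-2.953, 1.691, 1.429)

At (-3/2, 3/2, -2): F = (11.74749, 11.000, -17.000).
Jacobian J = [[5·z, -2·y + cos(y), 5·x], [z, -2·z + 4, x - 2·y], [-3·z, 0, -3·x + 3]].
At the point, J = [[-10.000, -2.92926, -7.500], [-2.000, 8.000, -4.500], [6.000, 0.000, 7.500]] (det J = -204.84885).
Solving J·Δ = −F gives Δ = (-1.453, 0.191, 3.429).
Then the next iterate is (x, y, z)₁ = (-2.953, 1.691, 1.429).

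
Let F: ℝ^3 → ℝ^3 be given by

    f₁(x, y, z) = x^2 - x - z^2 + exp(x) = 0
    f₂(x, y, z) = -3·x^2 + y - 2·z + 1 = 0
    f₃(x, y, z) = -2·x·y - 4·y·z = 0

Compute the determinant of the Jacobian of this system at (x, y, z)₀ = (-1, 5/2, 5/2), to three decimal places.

J = [[2·x + exp(x) - 1, 0, -2·z], [-6·x, 1, -2], [-2·y, -2·x - 4·z, -4·y]].
At the point, J = [[-2.63212, 0.000, -5.000], [6.000, 1.000, -2.000], [-5.000, -8.000, -10.000]].
det J = 283.435.

283.435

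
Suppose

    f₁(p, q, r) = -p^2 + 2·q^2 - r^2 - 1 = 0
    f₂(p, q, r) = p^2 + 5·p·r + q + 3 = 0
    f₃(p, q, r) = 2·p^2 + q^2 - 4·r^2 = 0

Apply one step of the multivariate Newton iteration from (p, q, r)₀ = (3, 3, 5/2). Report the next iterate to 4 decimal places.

(1.3441, 1.4616, 1.1449)

At (3, 3, 5/2): F = (1.7500, 52.5000, 2.0000).
Jacobian J = [[-2·p, 4·q, -2·r], [2·p + 5·r, 1, 5·p], [4·p, 2·q, -8·r]].
At the point, J = [[-6.0000, 12.0000, -5.0000], [18.5000, 1.0000, 15.0000], [12.0000, 6.0000, -20.0000]] (det J = 6765.0000).
Solving J·Δ = −F gives Δ = (-1.6559, -1.5384, -1.3551).
Then the next iterate is (p, q, r)₁ = (1.3441, 1.4616, 1.1449).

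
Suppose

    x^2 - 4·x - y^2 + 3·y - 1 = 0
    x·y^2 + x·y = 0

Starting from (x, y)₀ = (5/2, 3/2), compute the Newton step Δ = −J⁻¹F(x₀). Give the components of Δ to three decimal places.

At (5/2, 3/2): F = (-2.500, 9.375).
Jacobian J = [[2·x - 4, -2·y + 3], [y^2 + y, 2·x·y + x]].
At the point, J = [[1.000, 0.000], [3.750, 10.000]] (det J = 10.000).
Solving J·Δ = −F gives Δ = (2.500, -1.875).

(2.500, -1.875)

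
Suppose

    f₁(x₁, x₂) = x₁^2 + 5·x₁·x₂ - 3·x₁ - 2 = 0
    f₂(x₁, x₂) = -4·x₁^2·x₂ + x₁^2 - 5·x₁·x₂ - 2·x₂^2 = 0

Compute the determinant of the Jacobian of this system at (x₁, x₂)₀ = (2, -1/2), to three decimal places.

-109.000

J = [[2·x₁ + 5·x₂ - 3, 5·x₁], [-8·x₁·x₂ + 2·x₁ - 5·x₂, -4·x₁^2 - 5·x₁ - 4·x₂]].
At the point, J = [[-1.500, 10.000], [14.500, -24.000]].
det J = -109.000.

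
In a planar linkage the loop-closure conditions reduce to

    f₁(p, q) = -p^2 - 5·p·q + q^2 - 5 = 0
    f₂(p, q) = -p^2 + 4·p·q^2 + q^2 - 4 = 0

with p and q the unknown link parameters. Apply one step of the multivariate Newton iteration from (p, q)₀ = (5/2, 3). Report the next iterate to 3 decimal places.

(0.670, 2.515)

At (5/2, 3): F = (-39.750, 88.750).
Jacobian J = [[-2·p - 5·q, -5·p + 2·q], [-2·p + 4·q^2, 8·p·q + 2·q]].
At the point, J = [[-20.000, -6.500], [31.000, 66.000]] (det J = -1118.500).
Solving J·Δ = −F gives Δ = (-1.830, -0.485).
Then the next iterate is (p, q)₁ = (0.670, 2.515).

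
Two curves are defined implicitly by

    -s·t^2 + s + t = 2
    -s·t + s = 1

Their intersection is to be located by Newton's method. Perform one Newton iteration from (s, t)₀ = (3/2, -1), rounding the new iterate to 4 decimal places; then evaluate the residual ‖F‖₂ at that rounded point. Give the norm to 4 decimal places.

1.2961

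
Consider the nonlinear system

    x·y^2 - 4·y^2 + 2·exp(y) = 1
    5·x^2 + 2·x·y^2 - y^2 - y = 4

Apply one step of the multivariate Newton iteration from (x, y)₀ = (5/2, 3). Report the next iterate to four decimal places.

(1.3639, 2.5045)

At (5/2, 3): F = (25.671074, 60.2500).
Jacobian J = [[y^2, 2·x·y - 8·y + 2·exp(y)], [10·x + 2·y^2, 4·x·y - 2·y - 1]].
At the point, J = [[9.0000, 31.171074], [43.0000, 23.0000]] (det J = -1133.356175).
Solving J·Δ = −F gives Δ = (-1.1361, -0.4955).
Then the next iterate is (x, y)₁ = (1.3639, 2.5045).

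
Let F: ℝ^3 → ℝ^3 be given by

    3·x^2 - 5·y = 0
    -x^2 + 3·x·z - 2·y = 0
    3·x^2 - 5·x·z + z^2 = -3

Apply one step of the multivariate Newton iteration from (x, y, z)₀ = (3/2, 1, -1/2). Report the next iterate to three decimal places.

At (3/2, 1, -1/2): F = (1.750, -6.500, 13.750).
Jacobian J = [[6·x, -5, 0], [-2·x + 3·z, -2, 3·x], [6·x - 5·z, 0, -5·x + 2·z]].
At the point, J = [[9.000, -5.000, 0.000], [-4.500, -2.000, 4.500], [11.500, 0.000, -8.500]] (det J = 85.500).
Solving J·Δ = −F gives Δ = (0.039, 0.421, 1.671).
Then the next iterate is (x, y, z)₁ = (1.539, 1.421, 1.171).

(1.539, 1.421, 1.171)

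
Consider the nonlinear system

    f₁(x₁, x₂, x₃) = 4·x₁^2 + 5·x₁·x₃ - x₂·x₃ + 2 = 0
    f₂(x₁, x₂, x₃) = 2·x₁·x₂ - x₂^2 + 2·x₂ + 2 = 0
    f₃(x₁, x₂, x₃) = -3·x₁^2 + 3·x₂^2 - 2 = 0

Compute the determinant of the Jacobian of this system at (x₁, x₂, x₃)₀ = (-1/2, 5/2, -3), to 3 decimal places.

-435.000

J = [[8·x₁ + 5·x₃, -x₃, 5·x₁ - x₂], [2·x₂, 2·x₁ - 2·x₂ + 2, 0], [-6·x₁, 6·x₂, 0]].
At the point, J = [[-19.000, 3.000, -5.000], [5.000, -4.000, 0.000], [3.000, 15.000, 0.000]].
det J = -435.000.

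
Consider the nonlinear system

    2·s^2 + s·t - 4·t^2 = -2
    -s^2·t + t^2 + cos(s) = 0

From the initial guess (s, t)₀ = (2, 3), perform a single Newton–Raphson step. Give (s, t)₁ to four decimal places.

(1.5605, 1.8712)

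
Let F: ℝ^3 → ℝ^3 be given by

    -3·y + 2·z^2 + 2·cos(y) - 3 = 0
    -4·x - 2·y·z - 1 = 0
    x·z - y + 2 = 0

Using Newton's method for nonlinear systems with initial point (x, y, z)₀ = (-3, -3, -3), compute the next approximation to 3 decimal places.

(-0.323, -1.556, -1.492)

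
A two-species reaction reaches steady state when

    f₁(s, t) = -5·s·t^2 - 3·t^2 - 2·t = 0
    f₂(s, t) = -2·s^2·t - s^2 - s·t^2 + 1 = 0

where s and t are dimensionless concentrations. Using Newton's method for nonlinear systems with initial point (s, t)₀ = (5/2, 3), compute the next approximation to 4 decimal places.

(1.7532, 1.8222)

At (5/2, 3): F = (-145.5000, -65.2500).
Jacobian J = [[-5·t^2, -10·s·t - 6·t - 2], [-4·s·t - 2·s - t^2, -2·s^2 - 2·s·t]].
At the point, J = [[-45.0000, -95.0000], [-44.0000, -27.5000]] (det J = -2942.5000).
Solving J·Δ = −F gives Δ = (-0.7468, -1.1778).
Then the next iterate is (s, t)₁ = (1.7532, 1.8222).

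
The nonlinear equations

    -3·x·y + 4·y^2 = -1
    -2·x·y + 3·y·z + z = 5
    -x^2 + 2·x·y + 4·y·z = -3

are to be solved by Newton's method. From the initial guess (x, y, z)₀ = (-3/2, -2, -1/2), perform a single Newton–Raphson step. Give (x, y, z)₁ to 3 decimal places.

At (-3/2, -2, -1/2): F = (8.000, -8.500, 10.750).
Jacobian J = [[-3·y, -3·x + 8·y, 0], [-2·y, -2·x + 3·z, 3·y + 1], [-2·x + 2·y, 2·x + 4·z, 4·y]].
At the point, J = [[6.000, -11.500, 0.000], [4.000, 1.500, -5.000], [-1.000, -5.000, -8.000]] (det J = -647.500).
Solving J·Δ = −F gives Δ = (1.705, 1.585, 0.140).
Then the next iterate is (x, y, z)₁ = (0.205, -0.415, -0.360).

(0.205, -0.415, -0.360)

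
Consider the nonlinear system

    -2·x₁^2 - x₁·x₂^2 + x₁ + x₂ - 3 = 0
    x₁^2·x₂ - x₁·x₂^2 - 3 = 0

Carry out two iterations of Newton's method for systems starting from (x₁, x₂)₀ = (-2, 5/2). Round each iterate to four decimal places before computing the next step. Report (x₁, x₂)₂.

At (-2, 5/2): F = (2.0000, 19.5000).
Jacobian J = [[-4·x₁ - x₂^2 + 1, -2·x₁·x₂ + 1], [2·x₁·x₂ - x₂^2, x₁^2 - 2·x₁·x₂]].
At the point, J = [[2.7500, 11.0000], [-16.2500, 14.0000]] (det J = 217.2500).
Solving J·Δ = −F gives Δ = (0.8585, -0.3964).
Then the next iterate is (x₁, x₂)₁ = (-1.1415, 2.1036).
Round to (-1.1415, 2.1036) and repeat: F = (0.407345, 4.792327), J = [[1.140867, 5.802519], [-9.227652, 6.105541]].
Δ = (0.4185, -0.1525), so (x₁, x₂)₂ = (-0.7230, 1.9511).

(-0.7230, 1.9511)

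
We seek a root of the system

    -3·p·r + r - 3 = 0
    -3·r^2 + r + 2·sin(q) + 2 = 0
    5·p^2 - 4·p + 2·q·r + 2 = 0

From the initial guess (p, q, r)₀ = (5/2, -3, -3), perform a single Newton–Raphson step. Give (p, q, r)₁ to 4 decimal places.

At (5/2, -3, -3): F = (16.5000, -28.282240, 41.2500).
Jacobian J = [[-3·r, 0, -3·p + 1], [0, 2·cos(q), -6·r + 1], [10·p - 4, 2·r, 2·q]].
At the point, J = [[9.0000, 0.0000, -6.5000], [0.0000, -1.979985, 19.0000], [21.0000, -6.0000, -6.0000]] (det J = 862.651238).
Solving J·Δ = −F gives Δ = (-0.5137, 3.2499, 1.8272).
Then the next iterate is (p, q, r)₁ = (1.9863, 0.2499, -1.1728).

(1.9863, 0.2499, -1.1728)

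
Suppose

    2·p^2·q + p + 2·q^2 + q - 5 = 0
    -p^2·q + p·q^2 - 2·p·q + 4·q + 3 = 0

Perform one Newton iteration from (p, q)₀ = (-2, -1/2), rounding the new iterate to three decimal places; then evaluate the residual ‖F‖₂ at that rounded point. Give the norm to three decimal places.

5.391

At (-2, -1/2): F = (-11.000, 0.500).
Jacobian J = [[4·p·q + 1, 2·p^2 + 4·q + 1], [-2·p·q + q^2 - 2·q, -p^2 + 2·p·q - 2·p + 4]].
At the point, J = [[5.000, 7.000], [-0.750, 6.000]] (det J = 35.250).
Solving J·Δ = −F gives Δ = (1.972, 0.163).
Then the next iterate is (p, q)₁ = (-0.028, -0.337).
Re-evaluating at (-0.028, -0.337): F = (-5.13839, 1.63021), so ‖F‖₂ = 5.391.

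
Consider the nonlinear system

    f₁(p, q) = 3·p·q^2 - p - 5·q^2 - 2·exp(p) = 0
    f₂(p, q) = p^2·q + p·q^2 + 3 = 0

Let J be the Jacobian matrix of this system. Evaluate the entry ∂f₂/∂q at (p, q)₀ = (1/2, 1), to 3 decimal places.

∂f₂/∂q = p^2 + 2·p·q.
At (1/2, 1) this is 1.250.

1.250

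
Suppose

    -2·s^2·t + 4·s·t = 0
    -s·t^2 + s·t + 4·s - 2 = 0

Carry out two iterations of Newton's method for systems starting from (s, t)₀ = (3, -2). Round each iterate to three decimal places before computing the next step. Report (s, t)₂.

At (3, -2): F = (12.000, -8.000).
Jacobian J = [[-4·s·t + 4·t, -2·s^2 + 4·s], [-t^2 + t + 4, -2·s·t + s]].
At the point, J = [[16.000, -6.000], [-2.000, 15.000]] (det J = 228.000).
Solving J·Δ = −F gives Δ = (-0.579, 0.456).
Then the next iterate is (s, t)₁ = (2.421, -1.544).
Round to (2.421, -1.544) and repeat: F = (3.14742, -1.82553), J = [[8.77610, -2.03848], [0.07206, 9.89705]].
Δ = (-0.315, 0.187), so (s, t)₂ = (2.106, -1.357).

(2.106, -1.357)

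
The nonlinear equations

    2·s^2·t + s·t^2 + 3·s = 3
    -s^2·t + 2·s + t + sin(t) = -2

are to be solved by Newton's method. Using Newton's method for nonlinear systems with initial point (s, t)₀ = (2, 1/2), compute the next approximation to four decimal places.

(-2.2705, 2.8461)

At (2, 1/2): F = (7.5000, 4.979426).
Jacobian J = [[4·s·t + t^2 + 3, 2·s^2 + 2·s·t], [-2·s·t + 2, -s^2 + cos(t) + 1]].
At the point, J = [[7.2500, 10.0000], [0.0000, -2.122417]] (det J = -15.387526).
Solving J·Δ = −F gives Δ = (-4.2705, 2.3461).
Then the next iterate is (s, t)₁ = (-2.2705, 2.8461).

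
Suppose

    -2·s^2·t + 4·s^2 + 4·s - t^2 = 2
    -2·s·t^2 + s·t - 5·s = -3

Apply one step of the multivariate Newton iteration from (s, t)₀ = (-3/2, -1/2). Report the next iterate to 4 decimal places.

(-2.5000, 3.5000)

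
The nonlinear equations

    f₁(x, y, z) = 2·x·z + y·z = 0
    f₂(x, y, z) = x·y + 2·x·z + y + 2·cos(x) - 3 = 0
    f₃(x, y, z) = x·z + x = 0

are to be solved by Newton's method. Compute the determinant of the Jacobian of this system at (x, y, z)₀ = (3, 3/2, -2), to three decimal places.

J = [[2·z, z, 2·x + y], [y + 2·z - 2·sin(x), x + 1, 2·x], [z + 1, 0, x]].
At the point, J = [[-4.000, -2.000, 7.500], [-2.78224, 4.000, 6.000], [-1.000, 0.000, 3.000]].
det J = -22.693.

-22.693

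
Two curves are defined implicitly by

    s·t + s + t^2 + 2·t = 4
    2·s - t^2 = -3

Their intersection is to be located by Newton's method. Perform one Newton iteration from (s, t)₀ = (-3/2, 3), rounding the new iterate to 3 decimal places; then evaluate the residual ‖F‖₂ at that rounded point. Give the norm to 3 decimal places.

1.655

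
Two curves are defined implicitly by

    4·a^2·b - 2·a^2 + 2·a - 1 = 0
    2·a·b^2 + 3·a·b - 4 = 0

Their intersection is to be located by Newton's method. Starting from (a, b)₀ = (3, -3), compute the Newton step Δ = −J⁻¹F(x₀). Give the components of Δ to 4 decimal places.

(-1.2905, 0.4217)

At (3, -3): F = (-121.0000, 23.0000).
Jacobian J = [[8·a·b - 4·a + 2, 4·a^2], [2·b^2 + 3·b, 4·a·b + 3·a]].
At the point, J = [[-82.0000, 36.0000], [9.0000, -27.0000]] (det J = 1890.0000).
Solving J·Δ = −F gives Δ = (-1.2905, 0.4217).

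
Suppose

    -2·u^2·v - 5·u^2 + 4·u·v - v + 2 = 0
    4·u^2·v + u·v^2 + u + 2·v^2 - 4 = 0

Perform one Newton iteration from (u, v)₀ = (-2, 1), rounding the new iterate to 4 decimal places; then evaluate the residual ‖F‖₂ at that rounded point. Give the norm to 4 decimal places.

6.2378

At (-2, 1): F = (-35.0000, 10.0000).
Jacobian J = [[-4·u·v - 10·u + 4·v, -2·u^2 + 4·u - 1], [8·u·v + v^2 + 1, 4·u^2 + 2·u·v + 4·v]].
At the point, J = [[32.0000, -17.0000], [-14.0000, 16.0000]] (det J = 274.0000).
Solving J·Δ = −F gives Δ = (1.4234, 0.6204).
Then the next iterate is (u, v)₁ = (-0.5766, 1.6204).
Re-evaluating at (-0.5766, 1.6204): F = (-6.097489, 1.315738), so ‖F‖₂ = 6.2378.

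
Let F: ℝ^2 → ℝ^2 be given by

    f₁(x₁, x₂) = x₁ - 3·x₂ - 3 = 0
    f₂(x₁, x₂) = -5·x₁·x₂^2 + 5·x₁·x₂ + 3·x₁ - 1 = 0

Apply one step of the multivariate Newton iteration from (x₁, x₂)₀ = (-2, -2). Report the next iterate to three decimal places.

At (-2, -2): F = (1.000, 53.000).
Jacobian J = [[1, -3], [-5·x₂^2 + 5·x₂ + 3, -10·x₁·x₂ + 5·x₁]].
At the point, J = [[1.000, -3.000], [-27.000, -50.000]] (det J = -131.000).
Solving J·Δ = −F gives Δ = (0.832, 0.611).
Then the next iterate is (x₁, x₂)₁ = (-1.168, -1.389).

(-1.168, -1.389)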